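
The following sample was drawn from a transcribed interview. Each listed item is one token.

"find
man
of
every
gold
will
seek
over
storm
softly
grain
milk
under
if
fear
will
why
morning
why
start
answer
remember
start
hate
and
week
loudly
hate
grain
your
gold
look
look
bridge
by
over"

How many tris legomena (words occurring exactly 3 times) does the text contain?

Frequencies: gold:2, will:2, over:2, grain:2, why:2, start:2, hate:2, look:2, find:1, man:1, of:1, every:1, seek:1, storm:1, softly:1, milk:1, under:1, if:1, fear:1, morning:1, … (8 more, each freq 1)
Words with frequency 3: (none)

0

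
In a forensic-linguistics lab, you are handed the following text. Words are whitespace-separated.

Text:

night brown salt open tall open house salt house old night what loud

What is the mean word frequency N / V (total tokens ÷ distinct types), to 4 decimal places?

1.4444

N = 13 tokens, V = 9 types.
Mean frequency = N / V = 13 / 9 = 1.4444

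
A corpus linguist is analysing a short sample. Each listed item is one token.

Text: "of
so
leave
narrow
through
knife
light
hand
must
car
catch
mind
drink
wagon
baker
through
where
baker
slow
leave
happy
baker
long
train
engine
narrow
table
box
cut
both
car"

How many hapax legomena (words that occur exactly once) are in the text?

Frequencies: baker:3, leave:2, narrow:2, through:2, car:2, of:1, so:1, knife:1, light:1, hand:1, must:1, catch:1, mind:1, drink:1, wagon:1, where:1, slow:1, happy:1, long:1, train:1, … (5 more, each freq 1)
Hapax (freq=1): both, box, catch, cut, drink, engine, hand, happy, knife, light, long, mind, must, of, slow, so, table, train, wagon, where

20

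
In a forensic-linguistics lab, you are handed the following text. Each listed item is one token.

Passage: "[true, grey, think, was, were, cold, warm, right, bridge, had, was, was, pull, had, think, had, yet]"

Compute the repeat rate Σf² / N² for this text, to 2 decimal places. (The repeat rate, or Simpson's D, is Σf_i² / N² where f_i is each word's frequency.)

0.11

Frequencies: was:3, had:3, think:2, true:1, grey:1, were:1, cold:1, warm:1, right:1, bridge:1, pull:1, yet:1
Σf² = 31; N² = 289
Repeat rate = 31 / 289 = 0.11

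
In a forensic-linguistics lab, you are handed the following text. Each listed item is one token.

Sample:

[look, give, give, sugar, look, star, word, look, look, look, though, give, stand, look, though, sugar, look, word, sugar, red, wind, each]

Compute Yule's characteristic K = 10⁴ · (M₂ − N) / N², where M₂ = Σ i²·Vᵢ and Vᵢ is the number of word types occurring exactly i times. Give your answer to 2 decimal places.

1198.35

Frequencies: look:7, give:3, sugar:3, word:2, though:2, star:1, stand:1, red:1, wind:1, each:1
N = 22. Frequency spectrum: V_1=5, V_2=2, V_3=2, V_7=1
M₂ = 1²·5 + 2²·2 + 3²·2 + 7²·1 = 80
K = 10000 × (80 − 22) / 22² = 1198.35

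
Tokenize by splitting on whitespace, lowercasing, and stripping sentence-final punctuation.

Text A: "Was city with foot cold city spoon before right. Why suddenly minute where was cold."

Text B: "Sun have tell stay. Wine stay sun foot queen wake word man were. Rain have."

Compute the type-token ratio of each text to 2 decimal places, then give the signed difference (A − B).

0.00

TTR(A) = 12/15 = 0.80
TTR(B) = 12/15 = 0.80
Difference = 0.80 − 0.80 = 0.00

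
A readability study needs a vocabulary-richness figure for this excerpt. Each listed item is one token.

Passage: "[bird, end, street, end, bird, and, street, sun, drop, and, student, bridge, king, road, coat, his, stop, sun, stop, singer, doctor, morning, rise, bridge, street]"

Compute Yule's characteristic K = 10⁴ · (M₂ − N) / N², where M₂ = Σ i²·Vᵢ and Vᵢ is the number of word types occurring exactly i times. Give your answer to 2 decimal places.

288.00

Frequencies: street:3, bird:2, end:2, and:2, sun:2, bridge:2, stop:2, drop:1, student:1, king:1, road:1, coat:1, his:1, singer:1, doctor:1, morning:1, rise:1
N = 25. Frequency spectrum: V_1=10, V_2=6, V_3=1
M₂ = 1²·10 + 2²·6 + 3²·1 = 43
K = 10000 × (43 − 25) / 25² = 288.00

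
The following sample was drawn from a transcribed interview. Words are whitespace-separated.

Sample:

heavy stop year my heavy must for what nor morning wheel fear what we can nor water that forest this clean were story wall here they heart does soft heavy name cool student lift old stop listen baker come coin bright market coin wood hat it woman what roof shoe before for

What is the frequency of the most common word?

3

Frequencies: heavy:3, what:3, stop:2, for:2, nor:2, coin:2, year:1, my:1, must:1, morning:1, wheel:1, fear:1, we:1, can:1, water:1, that:1, forest:1, this:1, clean:1, were:1, … (24 more, each freq 1)
Most common: 'heavy' with frequency 3.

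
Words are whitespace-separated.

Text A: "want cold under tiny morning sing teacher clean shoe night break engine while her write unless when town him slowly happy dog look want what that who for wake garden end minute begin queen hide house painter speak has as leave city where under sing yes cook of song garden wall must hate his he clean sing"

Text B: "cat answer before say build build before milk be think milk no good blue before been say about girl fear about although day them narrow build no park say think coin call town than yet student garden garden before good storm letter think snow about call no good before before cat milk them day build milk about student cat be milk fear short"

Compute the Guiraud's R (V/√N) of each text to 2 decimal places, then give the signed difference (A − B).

A: V=51, N=57, R=6.76
B: V=31, N=63, R=3.91
Difference = 6.76 − 3.91 = 2.85

2.85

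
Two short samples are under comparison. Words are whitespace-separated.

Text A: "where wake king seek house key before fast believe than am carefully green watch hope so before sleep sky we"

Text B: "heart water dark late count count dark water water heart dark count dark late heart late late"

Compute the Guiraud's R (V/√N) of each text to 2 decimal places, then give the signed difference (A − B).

A: V=19, N=20, R=4.25
B: V=5, N=17, R=1.21
Difference = 4.25 − 1.21 = 3.04

3.04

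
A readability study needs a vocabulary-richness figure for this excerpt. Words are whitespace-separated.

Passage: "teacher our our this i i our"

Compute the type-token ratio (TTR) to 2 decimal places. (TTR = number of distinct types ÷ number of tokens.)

N = 7 tokens, V = 4 types.
TTR = V / N = 4 / 7 = 0.57

0.57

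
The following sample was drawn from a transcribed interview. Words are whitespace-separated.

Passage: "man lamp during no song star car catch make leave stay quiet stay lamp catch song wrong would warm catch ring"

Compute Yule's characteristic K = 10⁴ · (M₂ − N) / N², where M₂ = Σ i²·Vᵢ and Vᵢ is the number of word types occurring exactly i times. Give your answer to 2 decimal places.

Frequencies: catch:3, lamp:2, song:2, stay:2, man:1, during:1, no:1, star:1, car:1, make:1, leave:1, quiet:1, wrong:1, would:1, warm:1, ring:1
N = 21. Frequency spectrum: V_1=12, V_2=3, V_3=1
M₂ = 1²·12 + 2²·3 + 3²·1 = 33
K = 10000 × (33 − 21) / 21² = 272.11

272.11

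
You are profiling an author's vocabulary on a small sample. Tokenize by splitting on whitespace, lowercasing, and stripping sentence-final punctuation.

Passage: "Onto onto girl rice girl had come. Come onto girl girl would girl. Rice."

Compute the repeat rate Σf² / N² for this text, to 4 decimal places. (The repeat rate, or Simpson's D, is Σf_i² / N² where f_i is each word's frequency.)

Frequencies: girl:5, onto:3, rice:2, come:2, had:1, would:1
Σf² = 44; N² = 196
Repeat rate = 44 / 196 = 0.2245

0.2245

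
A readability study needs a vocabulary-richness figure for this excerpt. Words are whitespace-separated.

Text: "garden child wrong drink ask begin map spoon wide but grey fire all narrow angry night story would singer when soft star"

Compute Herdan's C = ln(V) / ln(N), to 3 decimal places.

1.000

N = 22, V = 22.
ln(V) = 3.091042, ln(N) = 3.091042
C = 3.091042 / 3.091042 = 1.000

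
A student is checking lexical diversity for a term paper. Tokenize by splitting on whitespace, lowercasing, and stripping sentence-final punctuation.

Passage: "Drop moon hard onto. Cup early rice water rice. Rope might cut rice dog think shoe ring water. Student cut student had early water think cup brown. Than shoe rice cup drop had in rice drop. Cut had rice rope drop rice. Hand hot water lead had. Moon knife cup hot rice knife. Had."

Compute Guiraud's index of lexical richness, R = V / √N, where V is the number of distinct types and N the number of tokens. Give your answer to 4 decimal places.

3.2660

N = 54, V = 24.
√N = 7.348469
R = 24 / 7.348469 = 3.2660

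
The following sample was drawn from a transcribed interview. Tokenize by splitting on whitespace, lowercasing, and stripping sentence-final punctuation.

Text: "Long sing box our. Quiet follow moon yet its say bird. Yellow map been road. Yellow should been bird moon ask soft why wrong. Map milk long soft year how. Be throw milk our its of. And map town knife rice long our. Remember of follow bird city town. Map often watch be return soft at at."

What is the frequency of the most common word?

Frequencies: map:4, long:3, our:3, bird:3, soft:3, follow:2, moon:2, its:2, yellow:2, been:2, milk:2, be:2, of:2, town:2, at:2, sing:1, box:1, quiet:1, yet:1, say:1, … (16 more, each freq 1)
Most common: 'map' with frequency 4.

4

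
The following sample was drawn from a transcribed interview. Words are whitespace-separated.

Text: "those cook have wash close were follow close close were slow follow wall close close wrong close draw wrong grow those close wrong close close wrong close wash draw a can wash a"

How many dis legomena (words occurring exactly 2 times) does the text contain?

Frequencies: close:10, wrong:4, wash:3, those:2, were:2, follow:2, draw:2, a:2, cook:1, have:1, slow:1, wall:1, grow:1, can:1
Words with frequency 2: a, draw, follow, those, were

5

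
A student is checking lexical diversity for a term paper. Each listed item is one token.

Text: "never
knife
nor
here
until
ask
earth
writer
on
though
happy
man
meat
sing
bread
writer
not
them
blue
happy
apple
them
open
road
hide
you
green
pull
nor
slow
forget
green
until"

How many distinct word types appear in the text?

Distinct types: {apple, ask, blue, bread, earth, forget, green, happy, here, hide, knife, man, meat, never, nor, not, on, open, pull, road, sing, slow, them, though, until, writer, you}
V = 27

27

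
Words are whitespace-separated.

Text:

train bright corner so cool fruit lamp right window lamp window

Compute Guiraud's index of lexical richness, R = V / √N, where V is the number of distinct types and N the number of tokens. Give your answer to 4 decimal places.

2.7136

N = 11, V = 9.
√N = 3.316625
R = 9 / 3.316625 = 2.7136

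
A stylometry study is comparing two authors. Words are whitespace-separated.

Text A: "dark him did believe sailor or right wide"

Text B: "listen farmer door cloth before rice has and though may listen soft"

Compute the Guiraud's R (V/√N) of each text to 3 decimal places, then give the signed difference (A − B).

A: V=8, N=8, R=2.828
B: V=11, N=12, R=3.175
Difference = 2.828 − 3.175 = -0.347

-0.347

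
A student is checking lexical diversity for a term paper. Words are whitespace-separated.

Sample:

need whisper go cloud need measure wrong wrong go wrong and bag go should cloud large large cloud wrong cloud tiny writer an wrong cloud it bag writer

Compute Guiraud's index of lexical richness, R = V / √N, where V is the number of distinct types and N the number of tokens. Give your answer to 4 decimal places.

N = 28, V = 14.
√N = 5.291503
R = 14 / 5.291503 = 2.6458

2.6458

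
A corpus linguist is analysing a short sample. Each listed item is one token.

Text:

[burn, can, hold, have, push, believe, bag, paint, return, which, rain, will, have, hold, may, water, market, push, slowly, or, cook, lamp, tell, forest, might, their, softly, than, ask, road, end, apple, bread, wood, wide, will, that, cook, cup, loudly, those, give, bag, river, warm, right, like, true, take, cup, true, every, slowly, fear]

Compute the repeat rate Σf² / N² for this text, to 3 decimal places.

0.025

Frequencies: hold:2, have:2, push:2, bag:2, will:2, slowly:2, cook:2, cup:2, true:2, burn:1, can:1, believe:1, paint:1, return:1, which:1, rain:1, may:1, water:1, market:1, or:1, … (25 more, each freq 1)
Σf² = 72; N² = 2916
Repeat rate = 72 / 2916 = 0.025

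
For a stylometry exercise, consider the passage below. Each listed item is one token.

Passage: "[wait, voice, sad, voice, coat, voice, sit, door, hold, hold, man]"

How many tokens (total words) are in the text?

11

Tokens: wait, voice, sad, voice, coat, voice, sit, door, hold, hold, man
N = 11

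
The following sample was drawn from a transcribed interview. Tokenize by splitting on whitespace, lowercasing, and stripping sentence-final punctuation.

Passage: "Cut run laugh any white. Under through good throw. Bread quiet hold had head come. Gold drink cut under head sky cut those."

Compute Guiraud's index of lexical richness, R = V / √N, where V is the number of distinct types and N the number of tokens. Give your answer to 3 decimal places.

3.962

N = 23, V = 19.
√N = 4.795832
R = 19 / 4.795832 = 3.962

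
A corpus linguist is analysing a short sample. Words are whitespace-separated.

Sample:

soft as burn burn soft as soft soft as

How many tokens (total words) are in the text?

Tokens: soft, as, burn, burn, soft, as, soft, soft, as
N = 9

9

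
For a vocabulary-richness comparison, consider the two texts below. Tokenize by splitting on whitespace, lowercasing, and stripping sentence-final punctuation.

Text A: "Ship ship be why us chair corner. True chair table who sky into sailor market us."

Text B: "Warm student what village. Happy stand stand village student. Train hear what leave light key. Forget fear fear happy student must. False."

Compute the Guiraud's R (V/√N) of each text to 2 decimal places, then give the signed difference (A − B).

A: V=13, N=16, R=3.25
B: V=15, N=22, R=3.20
Difference = 3.25 − 3.20 = 0.05

0.05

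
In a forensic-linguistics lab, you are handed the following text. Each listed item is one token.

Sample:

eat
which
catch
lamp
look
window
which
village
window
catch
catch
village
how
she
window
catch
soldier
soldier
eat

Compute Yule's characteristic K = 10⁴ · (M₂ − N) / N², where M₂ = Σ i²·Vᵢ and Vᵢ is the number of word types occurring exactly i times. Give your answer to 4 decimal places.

720.2216

Frequencies: catch:4, window:3, eat:2, which:2, village:2, soldier:2, lamp:1, look:1, how:1, she:1
N = 19. Frequency spectrum: V_1=4, V_2=4, V_3=1, V_4=1
M₂ = 1²·4 + 2²·4 + 3²·1 + 4²·1 = 45
K = 10000 × (45 − 19) / 19² = 720.2216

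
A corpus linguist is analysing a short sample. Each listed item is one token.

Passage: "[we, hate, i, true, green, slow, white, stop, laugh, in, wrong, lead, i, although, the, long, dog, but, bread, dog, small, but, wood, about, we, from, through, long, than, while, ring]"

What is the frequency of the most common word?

Frequencies: we:2, i:2, long:2, dog:2, but:2, hate:1, true:1, green:1, slow:1, white:1, stop:1, laugh:1, in:1, wrong:1, lead:1, although:1, the:1, bread:1, small:1, wood:1, … (6 more, each freq 1)
Most common: 'we' with frequency 2.

2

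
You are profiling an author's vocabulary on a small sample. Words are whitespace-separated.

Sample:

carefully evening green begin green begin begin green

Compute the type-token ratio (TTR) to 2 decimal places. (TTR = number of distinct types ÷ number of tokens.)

0.50

N = 8 tokens, V = 4 types.
TTR = V / N = 4 / 8 = 0.50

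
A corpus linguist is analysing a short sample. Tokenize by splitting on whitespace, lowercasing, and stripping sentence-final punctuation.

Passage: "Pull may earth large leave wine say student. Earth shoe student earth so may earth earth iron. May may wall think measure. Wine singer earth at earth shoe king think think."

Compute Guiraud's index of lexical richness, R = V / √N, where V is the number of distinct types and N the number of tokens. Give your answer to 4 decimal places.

N = 31, V = 17.
√N = 5.567764
R = 17 / 5.567764 = 3.0533

3.0533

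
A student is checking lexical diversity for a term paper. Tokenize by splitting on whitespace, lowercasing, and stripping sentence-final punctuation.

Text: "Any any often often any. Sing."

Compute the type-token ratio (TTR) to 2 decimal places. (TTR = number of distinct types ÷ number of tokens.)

0.50

N = 6 tokens, V = 3 types.
TTR = V / N = 3 / 6 = 0.50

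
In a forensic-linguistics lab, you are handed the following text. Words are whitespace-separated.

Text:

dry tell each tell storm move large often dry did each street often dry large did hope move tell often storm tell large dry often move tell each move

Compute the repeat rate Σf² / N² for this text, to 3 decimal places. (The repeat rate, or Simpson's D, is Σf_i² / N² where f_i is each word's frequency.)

0.120

Frequencies: tell:5, dry:4, move:4, often:4, each:3, large:3, storm:2, did:2, street:1, hope:1
Σf² = 101; N² = 841
Repeat rate = 101 / 841 = 0.120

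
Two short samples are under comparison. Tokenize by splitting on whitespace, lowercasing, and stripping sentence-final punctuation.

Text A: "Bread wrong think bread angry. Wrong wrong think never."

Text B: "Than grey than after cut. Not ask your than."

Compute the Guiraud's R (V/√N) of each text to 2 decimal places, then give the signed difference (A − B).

A: V=5, N=9, R=1.67
B: V=7, N=9, R=2.33
Difference = 1.67 − 2.33 = -0.66

-0.66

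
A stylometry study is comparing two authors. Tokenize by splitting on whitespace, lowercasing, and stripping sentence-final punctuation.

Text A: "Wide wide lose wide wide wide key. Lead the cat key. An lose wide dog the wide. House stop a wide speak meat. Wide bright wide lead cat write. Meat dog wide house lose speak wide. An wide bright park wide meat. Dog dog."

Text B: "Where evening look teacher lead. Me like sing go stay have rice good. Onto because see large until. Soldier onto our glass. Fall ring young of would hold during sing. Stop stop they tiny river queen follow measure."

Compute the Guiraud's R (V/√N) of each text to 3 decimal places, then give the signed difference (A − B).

-3.266

A: V=16, N=44, R=2.412
B: V=35, N=38, R=5.678
Difference = 2.412 − 5.678 = -3.266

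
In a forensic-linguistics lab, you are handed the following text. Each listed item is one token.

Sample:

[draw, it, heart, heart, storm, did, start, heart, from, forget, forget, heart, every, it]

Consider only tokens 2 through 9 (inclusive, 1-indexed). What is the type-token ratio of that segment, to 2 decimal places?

0.75

Segment tokens 2–9: it, heart, heart, storm, did, start, heart, from
Segment N = 8, segment V = 6.
TTR = 6 / 8 = 0.75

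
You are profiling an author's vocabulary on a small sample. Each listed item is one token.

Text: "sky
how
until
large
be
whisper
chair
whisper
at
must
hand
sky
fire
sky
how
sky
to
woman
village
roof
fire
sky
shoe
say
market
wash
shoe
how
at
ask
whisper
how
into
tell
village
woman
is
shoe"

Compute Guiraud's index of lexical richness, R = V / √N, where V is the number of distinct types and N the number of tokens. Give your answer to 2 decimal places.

N = 38, V = 23.
√N = 6.164414
R = 23 / 6.164414 = 3.73

3.73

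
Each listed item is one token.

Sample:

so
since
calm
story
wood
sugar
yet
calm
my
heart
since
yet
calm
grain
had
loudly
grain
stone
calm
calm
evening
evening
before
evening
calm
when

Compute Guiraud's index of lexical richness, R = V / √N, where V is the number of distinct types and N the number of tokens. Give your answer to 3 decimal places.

3.138

N = 26, V = 16.
√N = 5.099020
R = 16 / 5.099020 = 3.138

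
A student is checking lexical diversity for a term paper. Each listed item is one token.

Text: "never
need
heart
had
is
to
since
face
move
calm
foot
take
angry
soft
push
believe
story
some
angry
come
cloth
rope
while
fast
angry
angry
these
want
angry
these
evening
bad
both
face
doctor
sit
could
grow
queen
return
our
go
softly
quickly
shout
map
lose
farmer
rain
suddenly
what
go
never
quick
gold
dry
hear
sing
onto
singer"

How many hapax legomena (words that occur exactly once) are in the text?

47

Frequencies: angry:5, never:2, face:2, these:2, go:2, need:1, heart:1, had:1, is:1, to:1, since:1, move:1, calm:1, foot:1, take:1, soft:1, push:1, believe:1, story:1, some:1, … (32 more, each freq 1)
Hapax (freq=1): bad, believe, both, calm, cloth, come, could, doctor, dry, evening, farmer, fast, foot, gold, grow, had, hear, heart, is, lose, map, move, need, onto, our, push, queen, quick, quickly, rain, return, rope, shout, since, sing, singer, sit, soft, softly, some, story, suddenly, take, to, want, what, while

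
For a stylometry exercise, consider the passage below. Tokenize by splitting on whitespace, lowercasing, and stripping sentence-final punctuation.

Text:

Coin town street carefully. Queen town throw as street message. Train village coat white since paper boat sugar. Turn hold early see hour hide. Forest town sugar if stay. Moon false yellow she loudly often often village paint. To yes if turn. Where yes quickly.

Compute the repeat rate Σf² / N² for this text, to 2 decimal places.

0.03

Frequencies: town:3, street:2, village:2, sugar:2, turn:2, if:2, often:2, yes:2, coin:1, carefully:1, queen:1, throw:1, as:1, message:1, train:1, coat:1, white:1, since:1, paper:1, boat:1, … (16 more, each freq 1)
Σf² = 65; N² = 2025
Repeat rate = 65 / 2025 = 0.03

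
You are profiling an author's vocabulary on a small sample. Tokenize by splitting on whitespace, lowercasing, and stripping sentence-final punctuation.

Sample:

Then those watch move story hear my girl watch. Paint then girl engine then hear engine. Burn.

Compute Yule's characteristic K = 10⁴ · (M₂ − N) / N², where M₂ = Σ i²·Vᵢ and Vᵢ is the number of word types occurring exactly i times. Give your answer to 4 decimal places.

Frequencies: then:3, watch:2, hear:2, girl:2, engine:2, those:1, move:1, story:1, my:1, paint:1, burn:1
N = 17. Frequency spectrum: V_1=6, V_2=4, V_3=1
M₂ = 1²·6 + 2²·4 + 3²·1 = 31
K = 10000 × (31 − 17) / 17² = 484.4291

484.4291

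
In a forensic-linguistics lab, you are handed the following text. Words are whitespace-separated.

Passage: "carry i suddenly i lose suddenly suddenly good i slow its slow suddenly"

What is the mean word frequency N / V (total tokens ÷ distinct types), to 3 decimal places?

N = 13 tokens, V = 7 types.
Mean frequency = N / V = 13 / 7 = 1.857

1.857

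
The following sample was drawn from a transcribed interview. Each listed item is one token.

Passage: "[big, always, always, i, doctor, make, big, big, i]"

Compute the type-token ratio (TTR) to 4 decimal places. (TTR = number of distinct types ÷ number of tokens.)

N = 9 tokens, V = 5 types.
TTR = V / N = 5 / 9 = 0.5556

0.5556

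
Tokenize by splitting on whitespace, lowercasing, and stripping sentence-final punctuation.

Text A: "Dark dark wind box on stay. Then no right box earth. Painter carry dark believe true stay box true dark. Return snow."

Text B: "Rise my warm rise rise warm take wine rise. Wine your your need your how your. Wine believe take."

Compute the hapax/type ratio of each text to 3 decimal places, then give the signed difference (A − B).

0.289

A: hapax=11, V=15, ratio=0.733
B: hapax=4, V=9, ratio=0.444
Difference = 0.733 − 0.444 = 0.289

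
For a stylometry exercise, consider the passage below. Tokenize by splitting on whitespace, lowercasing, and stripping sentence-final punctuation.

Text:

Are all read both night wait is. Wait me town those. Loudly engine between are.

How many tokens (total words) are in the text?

15

Tokens: are, all, read, both, night, wait, is, wait, me, town, those, loudly, engine, between, are
N = 15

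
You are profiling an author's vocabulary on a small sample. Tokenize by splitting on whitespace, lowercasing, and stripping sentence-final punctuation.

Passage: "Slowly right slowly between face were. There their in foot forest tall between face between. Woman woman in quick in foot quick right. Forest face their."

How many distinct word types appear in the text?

13

Distinct types: {between, face, foot, forest, in, quick, right, slowly, tall, their, there, were, woman}
V = 13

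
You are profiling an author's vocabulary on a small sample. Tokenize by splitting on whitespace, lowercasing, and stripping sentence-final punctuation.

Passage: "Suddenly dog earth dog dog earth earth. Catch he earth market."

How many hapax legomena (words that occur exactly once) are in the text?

4

Frequencies: earth:4, dog:3, suddenly:1, catch:1, he:1, market:1
Hapax (freq=1): catch, he, market, suddenly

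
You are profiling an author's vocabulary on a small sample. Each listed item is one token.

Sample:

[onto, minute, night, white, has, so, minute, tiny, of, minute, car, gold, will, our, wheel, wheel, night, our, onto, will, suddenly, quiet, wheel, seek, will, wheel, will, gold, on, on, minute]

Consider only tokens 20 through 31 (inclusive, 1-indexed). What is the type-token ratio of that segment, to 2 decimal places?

0.67

Segment tokens 20–31: will, suddenly, quiet, wheel, seek, will, wheel, will, gold, on, on, minute
Segment N = 12, segment V = 8.
TTR = 8 / 12 = 0.67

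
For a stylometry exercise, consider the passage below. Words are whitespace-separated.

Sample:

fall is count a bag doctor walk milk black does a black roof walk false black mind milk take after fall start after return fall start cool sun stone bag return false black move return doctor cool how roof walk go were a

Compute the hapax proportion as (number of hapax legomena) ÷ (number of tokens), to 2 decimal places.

Frequencies: black:4, fall:3, a:3, walk:3, return:3, bag:2, doctor:2, milk:2, roof:2, false:2, after:2, start:2, cool:2, is:1, count:1, does:1, mind:1, take:1, sun:1, stone:1, … (4 more, each freq 1)
Hapax count = 11; token count = 43.
Ratio = 11 / 43 = 0.26

0.26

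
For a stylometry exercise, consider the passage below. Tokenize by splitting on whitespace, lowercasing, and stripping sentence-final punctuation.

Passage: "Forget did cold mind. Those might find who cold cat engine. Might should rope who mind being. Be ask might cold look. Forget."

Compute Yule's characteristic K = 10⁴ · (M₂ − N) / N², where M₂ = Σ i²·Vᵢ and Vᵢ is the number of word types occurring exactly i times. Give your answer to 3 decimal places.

340.265

Frequencies: cold:3, might:3, forget:2, mind:2, who:2, did:1, those:1, find:1, cat:1, engine:1, should:1, rope:1, being:1, be:1, ask:1, look:1
N = 23. Frequency spectrum: V_1=11, V_2=3, V_3=2
M₂ = 1²·11 + 2²·3 + 3²·2 = 41
K = 10000 × (41 − 23) / 23² = 340.265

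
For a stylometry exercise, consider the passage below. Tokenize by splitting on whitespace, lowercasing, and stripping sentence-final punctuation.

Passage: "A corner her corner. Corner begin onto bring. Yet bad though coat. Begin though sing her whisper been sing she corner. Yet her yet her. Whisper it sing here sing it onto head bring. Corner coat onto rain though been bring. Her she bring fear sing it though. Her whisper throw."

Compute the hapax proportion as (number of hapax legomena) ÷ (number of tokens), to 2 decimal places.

0.14

Frequencies: her:6, corner:5, sing:5, bring:4, though:4, onto:3, yet:3, whisper:3, it:3, begin:2, coat:2, been:2, she:2, a:1, bad:1, here:1, head:1, rain:1, fear:1, throw:1
Hapax count = 7; token count = 51.
Ratio = 7 / 51 = 0.14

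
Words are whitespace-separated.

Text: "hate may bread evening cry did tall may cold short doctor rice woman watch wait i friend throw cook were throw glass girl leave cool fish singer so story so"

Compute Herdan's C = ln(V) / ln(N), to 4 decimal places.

0.9690

N = 30, V = 27.
ln(V) = 3.295837, ln(N) = 3.401197
C = 3.295837 / 3.401197 = 0.9690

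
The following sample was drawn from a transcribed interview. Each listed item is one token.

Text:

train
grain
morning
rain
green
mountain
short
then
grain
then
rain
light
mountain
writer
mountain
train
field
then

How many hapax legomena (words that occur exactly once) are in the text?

Frequencies: mountain:3, then:3, train:2, grain:2, rain:2, morning:1, green:1, short:1, light:1, writer:1, field:1
Hapax (freq=1): field, green, light, morning, short, writer

6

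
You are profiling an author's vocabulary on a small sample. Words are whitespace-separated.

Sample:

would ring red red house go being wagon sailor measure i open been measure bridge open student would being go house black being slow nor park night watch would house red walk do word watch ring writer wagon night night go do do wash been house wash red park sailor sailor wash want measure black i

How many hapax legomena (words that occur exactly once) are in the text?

Frequencies: red:4, house:4, would:3, go:3, being:3, sailor:3, measure:3, night:3, do:3, wash:3, ring:2, wagon:2, i:2, open:2, been:2, black:2, park:2, watch:2, bridge:1, student:1, … (6 more, each freq 1)
Hapax (freq=1): bridge, nor, slow, student, walk, want, word, writer

8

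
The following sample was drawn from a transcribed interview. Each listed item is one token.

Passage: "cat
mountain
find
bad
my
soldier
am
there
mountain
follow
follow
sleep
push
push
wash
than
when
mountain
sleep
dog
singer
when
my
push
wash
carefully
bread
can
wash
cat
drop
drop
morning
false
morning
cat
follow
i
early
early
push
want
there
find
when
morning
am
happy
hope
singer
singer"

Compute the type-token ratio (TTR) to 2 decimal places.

0.53

N = 51 tokens, V = 27 types.
TTR = V / N = 27 / 51 = 0.53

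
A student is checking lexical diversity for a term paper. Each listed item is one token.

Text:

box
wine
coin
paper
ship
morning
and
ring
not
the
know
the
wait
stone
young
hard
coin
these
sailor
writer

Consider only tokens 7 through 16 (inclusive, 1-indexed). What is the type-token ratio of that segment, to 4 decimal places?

Segment tokens 7–16: and, ring, not, the, know, the, wait, stone, young, hard
Segment N = 10, segment V = 9.
TTR = 9 / 10 = 0.9000

0.9000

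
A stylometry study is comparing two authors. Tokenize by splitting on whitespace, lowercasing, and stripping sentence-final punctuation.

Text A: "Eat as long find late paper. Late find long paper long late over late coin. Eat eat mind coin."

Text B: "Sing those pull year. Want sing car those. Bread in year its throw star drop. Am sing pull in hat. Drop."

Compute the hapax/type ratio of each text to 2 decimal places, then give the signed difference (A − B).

A: hapax=3, V=9, ratio=0.33
B: hapax=8, V=14, ratio=0.57
Difference = 0.33 − 0.57 = -0.24

-0.24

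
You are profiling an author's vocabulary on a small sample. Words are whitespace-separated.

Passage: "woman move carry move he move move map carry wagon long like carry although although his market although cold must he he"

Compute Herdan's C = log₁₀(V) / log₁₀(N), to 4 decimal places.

0.8298

N = 22, V = 13.
log₁₀(V) = 1.113943, log₁₀(N) = 1.342423
C = 1.113943 / 1.342423 = 0.8298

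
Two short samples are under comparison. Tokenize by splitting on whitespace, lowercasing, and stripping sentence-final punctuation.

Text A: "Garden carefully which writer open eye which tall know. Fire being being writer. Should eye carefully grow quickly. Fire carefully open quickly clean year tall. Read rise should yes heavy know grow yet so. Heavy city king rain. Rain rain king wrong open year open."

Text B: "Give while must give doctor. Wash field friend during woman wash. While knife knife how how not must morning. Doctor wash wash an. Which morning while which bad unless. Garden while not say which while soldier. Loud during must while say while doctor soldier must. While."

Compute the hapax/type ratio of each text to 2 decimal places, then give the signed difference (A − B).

A: hapax=9, V=25, ratio=0.36
B: hapax=8, V=21, ratio=0.38
Difference = 0.36 − 0.38 = -0.02

-0.02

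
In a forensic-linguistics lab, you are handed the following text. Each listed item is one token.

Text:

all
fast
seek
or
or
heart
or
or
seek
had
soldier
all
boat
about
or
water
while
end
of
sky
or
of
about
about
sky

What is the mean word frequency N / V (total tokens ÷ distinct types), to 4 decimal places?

N = 25 tokens, V = 14 types.
Mean frequency = N / V = 25 / 14 = 1.7857

1.7857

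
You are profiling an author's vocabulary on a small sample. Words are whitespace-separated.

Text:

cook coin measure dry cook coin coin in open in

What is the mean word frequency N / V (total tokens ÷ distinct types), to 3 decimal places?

1.667

N = 10 tokens, V = 6 types.
Mean frequency = N / V = 10 / 6 = 1.667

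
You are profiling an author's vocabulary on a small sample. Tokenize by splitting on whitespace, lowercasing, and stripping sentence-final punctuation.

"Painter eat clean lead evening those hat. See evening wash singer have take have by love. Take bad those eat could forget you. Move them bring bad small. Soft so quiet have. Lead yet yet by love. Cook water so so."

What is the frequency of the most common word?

3

Frequencies: have:3, so:3, eat:2, lead:2, evening:2, those:2, take:2, by:2, love:2, bad:2, yet:2, painter:1, clean:1, hat:1, see:1, wash:1, singer:1, could:1, forget:1, you:1, … (8 more, each freq 1)
Most common: 'have' with frequency 3.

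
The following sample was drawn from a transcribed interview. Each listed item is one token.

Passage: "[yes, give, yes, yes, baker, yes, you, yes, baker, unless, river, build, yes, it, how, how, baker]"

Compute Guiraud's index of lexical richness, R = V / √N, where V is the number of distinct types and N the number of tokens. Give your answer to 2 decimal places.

2.18

N = 17, V = 9.
√N = 4.123106
R = 9 / 4.123106 = 2.18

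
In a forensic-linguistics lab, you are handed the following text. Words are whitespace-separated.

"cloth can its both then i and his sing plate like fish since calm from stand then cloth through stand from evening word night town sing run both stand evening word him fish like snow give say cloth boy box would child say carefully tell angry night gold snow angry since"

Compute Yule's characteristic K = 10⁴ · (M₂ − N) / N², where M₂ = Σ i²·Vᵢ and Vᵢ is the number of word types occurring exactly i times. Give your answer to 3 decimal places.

Frequencies: cloth:3, stand:3, both:2, then:2, sing:2, like:2, fish:2, since:2, from:2, evening:2, word:2, night:2, snow:2, say:2, angry:2, can:1, its:1, i:1, and:1, his:1, … (14 more, each freq 1)
N = 51. Frequency spectrum: V_1=19, V_2=13, V_3=2
M₂ = 1²·19 + 2²·13 + 3²·2 = 89
K = 10000 × (89 − 51) / 51² = 146.098

146.098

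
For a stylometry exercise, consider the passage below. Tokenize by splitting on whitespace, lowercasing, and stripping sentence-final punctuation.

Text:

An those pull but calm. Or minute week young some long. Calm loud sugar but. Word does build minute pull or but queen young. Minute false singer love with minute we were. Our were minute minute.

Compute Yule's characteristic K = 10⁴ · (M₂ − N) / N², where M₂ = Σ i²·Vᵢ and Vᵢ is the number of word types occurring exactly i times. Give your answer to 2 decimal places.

354.94

Frequencies: minute:6, but:3, pull:2, calm:2, or:2, young:2, were:2, an:1, those:1, week:1, some:1, long:1, loud:1, sugar:1, word:1, does:1, build:1, queen:1, false:1, singer:1, … (4 more, each freq 1)
N = 36. Frequency spectrum: V_1=17, V_2=5, V_3=1, V_6=1
M₂ = 1²·17 + 2²·5 + 3²·1 + 6²·1 = 82
K = 10000 × (82 − 36) / 36² = 354.94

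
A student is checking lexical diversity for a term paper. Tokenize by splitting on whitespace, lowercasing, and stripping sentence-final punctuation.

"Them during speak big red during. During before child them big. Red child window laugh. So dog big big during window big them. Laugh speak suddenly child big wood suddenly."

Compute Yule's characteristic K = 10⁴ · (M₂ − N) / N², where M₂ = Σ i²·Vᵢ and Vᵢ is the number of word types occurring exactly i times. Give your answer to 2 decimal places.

711.11

Frequencies: big:6, during:4, them:3, child:3, speak:2, red:2, window:2, laugh:2, suddenly:2, before:1, so:1, dog:1, wood:1
N = 30. Frequency spectrum: V_1=4, V_2=5, V_3=2, V_4=1, V_6=1
M₂ = 1²·4 + 2²·5 + 3²·2 + 4²·1 + 6²·1 = 94
K = 10000 × (94 − 30) / 30² = 711.11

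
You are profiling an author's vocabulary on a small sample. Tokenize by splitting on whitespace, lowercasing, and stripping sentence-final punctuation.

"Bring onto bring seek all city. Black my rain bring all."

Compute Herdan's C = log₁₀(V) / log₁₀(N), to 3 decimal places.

N = 11, V = 8.
log₁₀(V) = 0.903090, log₁₀(N) = 1.041393
C = 0.903090 / 1.041393 = 0.867

0.867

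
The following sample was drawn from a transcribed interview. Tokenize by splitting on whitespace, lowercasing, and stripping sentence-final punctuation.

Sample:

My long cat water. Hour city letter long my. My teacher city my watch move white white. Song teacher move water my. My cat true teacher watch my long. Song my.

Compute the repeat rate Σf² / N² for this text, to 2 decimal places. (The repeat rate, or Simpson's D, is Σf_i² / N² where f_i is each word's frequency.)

0.12

Frequencies: my:8, long:3, teacher:3, cat:2, water:2, city:2, watch:2, move:2, white:2, song:2, hour:1, letter:1, true:1
Σf² = 113; N² = 961
Repeat rate = 113 / 961 = 0.12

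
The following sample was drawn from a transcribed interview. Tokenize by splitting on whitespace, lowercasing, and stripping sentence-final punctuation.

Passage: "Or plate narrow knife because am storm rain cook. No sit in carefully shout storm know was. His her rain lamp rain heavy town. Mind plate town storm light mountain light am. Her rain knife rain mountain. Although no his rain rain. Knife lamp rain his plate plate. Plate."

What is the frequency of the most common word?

Frequencies: rain:8, plate:5, knife:3, storm:3, his:3, am:2, no:2, her:2, lamp:2, town:2, light:2, mountain:2, or:1, narrow:1, because:1, cook:1, sit:1, in:1, carefully:1, shout:1, … (5 more, each freq 1)
Most common: 'rain' with frequency 8.

8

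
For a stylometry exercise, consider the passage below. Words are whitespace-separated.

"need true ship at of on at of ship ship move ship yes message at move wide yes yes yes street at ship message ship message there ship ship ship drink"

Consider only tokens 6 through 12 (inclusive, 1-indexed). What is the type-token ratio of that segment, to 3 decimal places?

Segment tokens 6–12: on, at, of, ship, ship, move, ship
Segment N = 7, segment V = 5.
TTR = 5 / 7 = 0.714

0.714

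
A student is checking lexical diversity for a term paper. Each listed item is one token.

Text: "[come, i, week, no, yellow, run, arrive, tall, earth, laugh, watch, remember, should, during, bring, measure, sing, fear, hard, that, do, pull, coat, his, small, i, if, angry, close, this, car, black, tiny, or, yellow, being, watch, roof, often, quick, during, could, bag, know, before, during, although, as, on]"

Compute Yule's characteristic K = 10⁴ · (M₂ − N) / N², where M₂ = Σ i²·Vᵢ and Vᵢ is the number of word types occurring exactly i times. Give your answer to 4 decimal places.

49.9792

Frequencies: during:3, i:2, yellow:2, watch:2, come:1, week:1, no:1, run:1, arrive:1, tall:1, earth:1, laugh:1, remember:1, should:1, bring:1, measure:1, sing:1, fear:1, hard:1, that:1, … (24 more, each freq 1)
N = 49. Frequency spectrum: V_1=40, V_2=3, V_3=1
M₂ = 1²·40 + 2²·3 + 3²·1 = 61
K = 10000 × (61 − 49) / 49² = 49.9792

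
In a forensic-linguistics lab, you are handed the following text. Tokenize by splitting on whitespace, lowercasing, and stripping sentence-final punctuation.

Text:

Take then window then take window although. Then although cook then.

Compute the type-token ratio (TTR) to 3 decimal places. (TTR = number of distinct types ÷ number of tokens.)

N = 11 tokens, V = 5 types.
TTR = V / N = 5 / 11 = 0.455

0.455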